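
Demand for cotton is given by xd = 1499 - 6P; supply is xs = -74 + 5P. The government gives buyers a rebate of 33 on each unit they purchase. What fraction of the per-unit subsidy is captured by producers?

Pre-subsidy: 1499 - 6P = -74 + 5P gives P* = 143, x* = 641.
With the rebate, buyers effectively pay Pb = Ps − 33, where Ps is the price sellers receive.
Demand in terms of Ps becomes xd = 1499 − 6(Ps − 33) = 1697 - 6Ps. Setting this equal to supply: 1697 - 6Ps = -74 + 5Ps, so Ps = 161.
Buyers pay Pb = 161 − 33 = 128; x' = -74 + 5·161 = 731.
Buyers' price falls by P* − Pb = 143 − 128 = 15; sellers' price rises by Ps − P* = 161 − 143 = 18.
So producers capture 18/33 = 6/11 of each unit of subsidy.

Producer share = 6/11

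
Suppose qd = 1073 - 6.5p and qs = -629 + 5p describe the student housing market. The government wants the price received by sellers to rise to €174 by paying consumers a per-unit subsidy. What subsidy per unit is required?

Required subsidy s = €46 per unit

At a seller price of 174, quantity supplied is -629 + 5·174 = 241.
Buyers absorb 241 only when they pay pb with 1073 − 6.5·pb = 241, i.e. pb = 128.
s = ps − pb = 174 − 128 = 46.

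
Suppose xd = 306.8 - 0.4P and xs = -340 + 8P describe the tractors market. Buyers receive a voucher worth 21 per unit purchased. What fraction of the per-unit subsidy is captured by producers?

Pre-subsidy: 306.8 - 0.4P = -340 + 8P gives P* = 77, x* = 276.
With the rebate, buyers effectively pay Pb = Ps − 21, where Ps is the price sellers receive.
Demand in terms of Ps becomes xd = 306.8 − 0.4(Ps − 21) = 315.2 - 0.4Ps. Setting this equal to supply: 315.2 - 0.4Ps = -340 + 8Ps, so Ps = 78.
Buyers pay Pb = 78 − 21 = 57; x' = -340 + 8·78 = 284.
Buyers' price falls by P* − Pb = 77 − 57 = 20; sellers' price rises by Ps − P* = 78 − 77 = 1.
So producers capture 1/21 = 1/21 of each unit of subsidy.

Producer share = 1/21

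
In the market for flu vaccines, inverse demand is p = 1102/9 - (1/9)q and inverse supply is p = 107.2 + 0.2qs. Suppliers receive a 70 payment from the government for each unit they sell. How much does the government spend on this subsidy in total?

Government cost = 19180

Pre-subsidy: 1102/9 - (1/9)q = 107.2 + 0.2q gives q* = 49 and p* = 117.
With the subsidy, sellers receive ps = pb + 70 for each unit, where pb is the price buyers pay.
On the curves, pb = 1102/9 - (1/9)q and ps = 107.2 + 0.2q; the wedge ps − pb = 70 gives 107.2 + 0.2q − (1102/9 - (1/9)q) = 70, so q' = 274.
Then pb = 1102/9 − (1/9)·274 = 92 and ps = 107.2 + 0.2·274 = 162.
Government outlay = subsidy × quantity = 70 × 274 = 19180.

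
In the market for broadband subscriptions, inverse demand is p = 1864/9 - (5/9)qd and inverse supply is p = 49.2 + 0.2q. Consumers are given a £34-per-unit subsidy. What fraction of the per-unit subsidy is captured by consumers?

Pre-subsidy: 1864/9 - (5/9)q = 49.2 + 0.2q gives q* = 209 and p* = 91.
With the rebate, buyers effectively pay pb = ps − 34, where ps is the price sellers receive.
On the curves, pb = 1864/9 - (5/9)q and ps = 49.2 + 0.2q; the wedge ps − pb = 34 gives 49.2 + 0.2q − (1864/9 - (5/9)q) = 34, so q' = 254.
Then pb = 1864/9 − (5/9)·254 = 66 and ps = 49.2 + 0.2·254 = 100.
Buyers' price falls by p* − pb = 91 − 66 = 25; sellers' price rises by ps − p* = 100 − 91 = 9.
So consumers capture 25/34 = 25/34 of each unit of subsidy.

Consumer share = 25/34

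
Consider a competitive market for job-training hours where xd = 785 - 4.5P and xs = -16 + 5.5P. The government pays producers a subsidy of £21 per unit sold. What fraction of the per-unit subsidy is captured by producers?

Producer share = 0.45

Pre-subsidy: 785 - 4.5P = -16 + 5.5P gives P* = 80.1, x* = 424.55.
With the subsidy, sellers receive Ps = Pb + 21 for each unit, where Pb is the price buyers pay.
Supply in terms of Pb becomes xs = -16 + 5.5(Pb + 21) = 99.5 + 5.5Pb. Setting this equal to demand: 785 - 4.5Pb = 99.5 + 5.5Pb, so Pb = 68.55.
Sellers receive Ps = 68.55 + 21 = 89.55; x' = 785 − 4.5·68.55 = 476.525.
Buyers' price falls by P* − Pb = 80.1 − 68.55 = 11.55; sellers' price rises by Ps − P* = 89.55 − 80.1 = 9.45.
So producers capture 9.45/21 = 0.45 of each unit of subsidy.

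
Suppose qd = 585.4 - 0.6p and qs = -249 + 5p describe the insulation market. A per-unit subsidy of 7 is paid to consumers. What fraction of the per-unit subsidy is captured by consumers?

Pre-subsidy: 585.4 - 0.6p = -249 + 5p gives p* = 149, q* = 496.
With the rebate, buyers effectively pay pb = ps − 7, where ps is the price sellers receive.
Demand in terms of ps becomes qd = 585.4 − 0.6(ps − 7) = 589.6 - 0.6ps. Setting this equal to supply: 589.6 - 0.6ps = -249 + 5ps, so ps = 149.75.
Buyers pay pb = 149.75 − 7 = 142.75; q' = -249 + 5·149.75 = 499.75.
Buyers' price falls by p* − pb = 149 − 142.75 = 6.25; sellers' price rises by ps − p* = 149.75 − 149 = 0.75.
So consumers capture 6.25/7 = 25/28 of each unit of subsidy.

Consumer share = 25/28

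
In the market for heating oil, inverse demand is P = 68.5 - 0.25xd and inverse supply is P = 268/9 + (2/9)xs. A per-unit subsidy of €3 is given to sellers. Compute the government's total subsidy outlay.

Government cost = 4506/17

Pre-subsidy: 68.5 - 0.25x = 268/9 + (2/9)x gives x* = 82 and P* = 48.
With the subsidy, sellers receive Ps = Pb + 3 for each unit, where Pb is the price buyers pay.
On the curves, Pb = 68.5 - 0.25x and Ps = 268/9 + (2/9)x; the wedge Ps − Pb = 3 gives 268/9 + (2/9)x − (68.5 - 0.25x) = 3, so x' = 1502/17.
Then Pb = 68.5 − 0.25·(1502/17) = 789/17 and Ps = 268/9 + (2/9)·(1502/17) = 840/17.
Government outlay = subsidy × quantity = 3 × 1502/17 = 4506/17.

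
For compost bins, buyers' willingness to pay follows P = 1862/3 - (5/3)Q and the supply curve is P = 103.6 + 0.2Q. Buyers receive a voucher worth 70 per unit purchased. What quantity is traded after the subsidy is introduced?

Q' = 314.5

Pre-subsidy: 1862/3 - (5/3)Q = 103.6 + 0.2Q gives Q* = 277 and P* = 159.
With the rebate, buyers effectively pay Pb = Ps − 70, where Ps is the price sellers receive.
On the curves, Pb = 1862/3 - (5/3)Q and Ps = 103.6 + 0.2Q; the wedge Ps − Pb = 70 gives 103.6 + 0.2Q − (1862/3 - (5/3)Q) = 70, so Q' = 314.5.
Then Pb = 1862/3 − (5/3)·314.5 = 96.5 and Ps = 103.6 + 0.2·314.5 = 166.5.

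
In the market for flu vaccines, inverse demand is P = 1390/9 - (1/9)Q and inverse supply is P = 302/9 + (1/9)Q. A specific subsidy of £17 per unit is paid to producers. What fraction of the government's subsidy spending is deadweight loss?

DWL / government spending = 9/146

Pre-subsidy: 1390/9 - (1/9)Q = 302/9 + (1/9)Q gives Q* = 544 and P* = 94.
With the subsidy, sellers receive Ps = Pb + 17 for each unit, where Pb is the price buyers pay.
On the curves, Pb = 1390/9 - (1/9)Q and Ps = 302/9 + (1/9)Q; the wedge Ps − Pb = 17 gives 302/9 + (1/9)Q − (1390/9 - (1/9)Q) = 17, so Q' = 620.5.
Then Pb = 1390/9 − (1/9)·620.5 = 85.5 and Ps = 302/9 + (1/9)·620.5 = 102.5.
ΔCS = ½(544 + 620.5)(94 − 85.5) = 4949.125; ΔPS = ½(544 + 620.5)(102.5 − 94) = 4949.125.
Government spending = 17 × 620.5 = 10548.5.
DWL = ½ × 17 × (620.5 − 544) = 650.25; fraction = 650.25 / 10548.5 = 9/146.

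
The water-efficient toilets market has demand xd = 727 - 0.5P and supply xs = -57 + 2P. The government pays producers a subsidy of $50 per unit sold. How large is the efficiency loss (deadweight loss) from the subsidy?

Deadweight loss = $500

Pre-subsidy: 727 - 0.5P = -57 + 2P gives P* = 313.6, x* = 570.2.
With the subsidy, sellers receive Ps = Pb + 50 for each unit, where Pb is the price buyers pay.
Supply in terms of Pb becomes xs = -57 + 2(Pb + 50) = 43 + 2Pb. Setting this equal to demand: 727 - 0.5Pb = 43 + 2Pb, so Pb = 273.6.
Sellers receive Ps = 273.6 + 50 = 323.6; x' = 727 − 0.5·273.6 = 590.2.
The subsidy expands output by 590.2 − 570.2 = 20 past the efficient level; on those units the gap between marginal cost and willingness to pay runs from 0 up to 50.
DWL = ½ × 50 × 20 = 500.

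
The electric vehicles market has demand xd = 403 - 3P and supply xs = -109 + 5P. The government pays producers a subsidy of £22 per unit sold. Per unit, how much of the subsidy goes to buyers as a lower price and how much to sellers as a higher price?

Pre-subsidy: 403 - 3P = -109 + 5P gives P* = 64, x* = 211.
With the subsidy, sellers receive Ps = Pb + 22 for each unit, where Pb is the price buyers pay.
Supply in terms of Pb becomes xs = -109 + 5(Pb + 22) = 1 + 5Pb. Setting this equal to demand: 403 - 3Pb = 1 + 5Pb, so Pb = 50.25.
Sellers receive Ps = 50.25 + 22 = 72.25; x' = 403 − 3·50.25 = 252.25.
Buyers' price falls by P* − Pb = 64 − 50.25 = 13.75; sellers' price rises by Ps − P* = 72.25 − 64 = 8.25.

Buyers gain £13.75 per unit; sellers gain £8.25 per unit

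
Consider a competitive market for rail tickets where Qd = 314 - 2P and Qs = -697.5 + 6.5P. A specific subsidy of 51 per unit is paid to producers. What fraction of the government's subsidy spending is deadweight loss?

Pre-subsidy: 314 - 2P = -697.5 + 6.5P gives P* = 119, Q* = 76.
With the subsidy, sellers receive Ps = Pb + 51 for each unit, where Pb is the price buyers pay.
Supply in terms of Pb becomes Qs = -697.5 + 6.5(Pb + 51) = -366 + 6.5Pb. Setting this equal to demand: 314 - 2Pb = -366 + 6.5Pb, so Pb = 80.
Sellers receive Ps = 80 + 51 = 131; Q' = 314 − 2·80 = 154.
ΔCS = ½(76 + 154)(119 − 80) = 4485; ΔPS = ½(76 + 154)(131 − 119) = 1380.
Government spending = 51 × 154 = 7854.
DWL = ½ × 51 × (154 − 76) = 1989; fraction = 1989 / 7854 = 39/154.

DWL / government spending = 39/154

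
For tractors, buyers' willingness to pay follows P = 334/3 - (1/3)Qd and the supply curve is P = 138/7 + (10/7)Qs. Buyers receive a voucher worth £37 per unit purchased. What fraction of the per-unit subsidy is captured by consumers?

Pre-subsidy: 334/3 - (1/3)Q = 138/7 + (10/7)Q gives Q* = 52 and P* = 94.
With the rebate, buyers effectively pay Pb = Ps − 37, where Ps is the price sellers receive.
On the curves, Pb = 334/3 - (1/3)Q and Ps = 138/7 + (10/7)Q; the wedge Ps − Pb = 37 gives 138/7 + (10/7)Q − (334/3 - (1/3)Q) = 37, so Q' = 73.
Then Pb = 334/3 − (1/3)·73 = 87 and Ps = 138/7 + (10/7)·73 = 124.
Buyers' price falls by P* − Pb = 94 − 87 = 7; sellers' price rises by Ps − P* = 124 − 94 = 30.
So consumers capture 7/37 = 7/37 of each unit of subsidy.

Consumer share = 7/37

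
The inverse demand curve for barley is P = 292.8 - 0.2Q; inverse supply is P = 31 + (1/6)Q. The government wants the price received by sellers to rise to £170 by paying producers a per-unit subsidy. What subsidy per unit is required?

Required subsidy s = £44 per unit

At a seller price of 170, quantity supplied is -186 + 6·170 = 834.
Buyers absorb 834 only when they pay Pb = 292.8 − 0.2·834 = 126.
s = Ps − Pb = 170 − 126 = 44.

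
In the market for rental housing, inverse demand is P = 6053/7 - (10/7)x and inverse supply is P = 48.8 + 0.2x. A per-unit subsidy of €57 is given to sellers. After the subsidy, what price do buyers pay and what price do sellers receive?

Pre-subsidy: 6053/7 - (10/7)x = 48.8 + 0.2x gives x* = 501 and P* = 149.
With the subsidy, sellers receive Ps = Pb + 57 for each unit, where Pb is the price buyers pay.
On the curves, Pb = 6053/7 - (10/7)x and Ps = 48.8 + 0.2x; the wedge Ps − Pb = 57 gives 48.8 + 0.2x − (6053/7 - (10/7)x) = 57, so x' = 536.
Then Pb = 6053/7 − (10/7)·536 = 99 and Ps = 48.8 + 0.2·536 = 156.

Buyers pay €99; sellers receive €156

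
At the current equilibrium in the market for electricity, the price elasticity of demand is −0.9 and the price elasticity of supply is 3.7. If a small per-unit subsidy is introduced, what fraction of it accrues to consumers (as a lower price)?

For a small subsidy around the equilibrium, the benefit split depends on the relative slopes, which at a point are proportional to the elasticities.
Buyer share = εs/(εs + |εd|) = 3.7/(3.7 + 0.9) = 37/46; seller share = |εd|/(εs + |εd|) = 9/46.

Consumer share = 37/46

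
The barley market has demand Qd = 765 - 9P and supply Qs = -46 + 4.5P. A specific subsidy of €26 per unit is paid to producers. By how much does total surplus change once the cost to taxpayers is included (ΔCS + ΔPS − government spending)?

Pre-subsidy: 765 - 9P = -46 + 4.5P gives P* = 1622/27, Q* = 673/3.
With the subsidy, sellers receive Ps = Pb + 26 for each unit, where Pb is the price buyers pay.
Supply in terms of Pb becomes Qs = -46 + 4.5(Pb + 26) = 71 + 4.5Pb. Setting this equal to demand: 765 - 9Pb = 71 + 4.5Pb, so Pb = 1388/27.
Sellers receive Ps = 1388/27 + 26 = 2090/27; Q' = 765 − 9·(1388/27) = 907/3.
ΔCS = ½(673/3 + 907/3)(1622/27 − 1388/27) = 20540/9; ΔPS = ½(673/3 + 907/3)(2090/27 − 1622/27) = 41080/9.
Government spending = 26 × 907/3 = 23582/3.
Net change = 20540/9 + 41080/9 − 23582/3 = -1014. The loss equals the DWL triangle ½·26·78.

Net change in total surplus = -€1014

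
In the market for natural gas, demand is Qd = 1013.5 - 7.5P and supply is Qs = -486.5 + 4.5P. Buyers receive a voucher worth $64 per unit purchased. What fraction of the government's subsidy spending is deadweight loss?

Pre-subsidy: 1013.5 - 7.5P = -486.5 + 4.5P gives P* = 125, Q* = 76.
With the rebate, buyers effectively pay Pb = Ps − 64, where Ps is the price sellers receive.
Demand in terms of Ps becomes Qd = 1013.5 − 7.5(Ps − 64) = 1493.5 - 7.5Ps. Setting this equal to supply: 1493.5 - 7.5Ps = -486.5 + 4.5Ps, so Ps = 165.
Buyers pay Pb = 165 − 64 = 101; Q' = -486.5 + 4.5·165 = 256.
ΔCS = ½(76 + 256)(125 − 101) = 3984; ΔPS = ½(76 + 256)(165 − 125) = 6640.
Government spending = 64 × 256 = 16384.
DWL = ½ × 64 × (256 − 76) = 5760; fraction = 5760 / 16384 = 0.3515625.

DWL / government spending = 0.3515625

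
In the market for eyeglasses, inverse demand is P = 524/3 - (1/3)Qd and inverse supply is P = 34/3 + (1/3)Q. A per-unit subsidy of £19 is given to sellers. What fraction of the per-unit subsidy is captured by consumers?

Pre-subsidy: 524/3 - (1/3)Q = 34/3 + (1/3)Q gives Q* = 245 and P* = 93.
With the subsidy, sellers receive Ps = Pb + 19 for each unit, where Pb is the price buyers pay.
On the curves, Pb = 524/3 - (1/3)Q and Ps = 34/3 + (1/3)Q; the wedge Ps − Pb = 19 gives 34/3 + (1/3)Q − (524/3 - (1/3)Q) = 19, so Q' = 273.5.
Then Pb = 524/3 − (1/3)·273.5 = 83.5 and Ps = 34/3 + (1/3)·273.5 = 102.5.
Buyers' price falls by P* − Pb = 93 − 83.5 = 9.5; sellers' price rises by Ps − P* = 102.5 − 93 = 9.5.
So consumers capture 9.5/19 = 0.5 of each unit of subsidy.

Consumer share = 0.5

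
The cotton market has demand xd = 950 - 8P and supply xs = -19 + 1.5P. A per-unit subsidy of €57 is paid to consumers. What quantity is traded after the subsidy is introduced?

Pre-subsidy: 950 - 8P = -19 + 1.5P gives P* = 102, x* = 134.
With the rebate, buyers effectively pay Pb = Ps − 57, where Ps is the price sellers receive.
Demand in terms of Ps becomes xd = 950 − 8(Ps − 57) = 1406 - 8Ps. Setting this equal to supply: 1406 - 8Ps = -19 + 1.5Ps, so Ps = 150.
Buyers pay Pb = 150 − 57 = 93; x' = -19 + 1.5·150 = 206.

x' = 206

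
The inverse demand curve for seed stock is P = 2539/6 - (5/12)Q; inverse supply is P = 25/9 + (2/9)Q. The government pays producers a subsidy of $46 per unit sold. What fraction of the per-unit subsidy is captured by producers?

Producer share = 8/23

Pre-subsidy: 2539/6 - (5/12)Q = 25/9 + (2/9)Q gives Q* = 658 and P* = 149.
With the subsidy, sellers receive Ps = Pb + 46 for each unit, where Pb is the price buyers pay.
On the curves, Pb = 2539/6 - (5/12)Q and Ps = 25/9 + (2/9)Q; the wedge Ps − Pb = 46 gives 25/9 + (2/9)Q − (2539/6 - (5/12)Q) = 46, so Q' = 730.
Then Pb = 2539/6 − (5/12)·730 = 119 and Ps = 25/9 + (2/9)·730 = 165.
Buyers' price falls by P* − Pb = 149 − 119 = 30; sellers' price rises by Ps − P* = 165 − 149 = 16.
So producers capture 16/46 = 8/23 of each unit of subsidy.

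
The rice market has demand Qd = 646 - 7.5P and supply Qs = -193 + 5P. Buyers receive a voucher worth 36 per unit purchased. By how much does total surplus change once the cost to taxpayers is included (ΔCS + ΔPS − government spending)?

Pre-subsidy: 646 - 7.5P = -193 + 5P gives P* = 67.12, Q* = 142.6.
With the rebate, buyers effectively pay Pb = Ps − 36, where Ps is the price sellers receive.
Demand in terms of Ps becomes Qd = 646 − 7.5(Ps − 36) = 916 - 7.5Ps. Setting this equal to supply: 916 - 7.5Ps = -193 + 5Ps, so Ps = 88.72.
Buyers pay Pb = 88.72 − 36 = 52.72; Q' = -193 + 5·88.72 = 250.6.
ΔCS = ½(142.6 + 250.6)(67.12 − 52.72) = 2831.04; ΔPS = ½(142.6 + 250.6)(88.72 − 67.12) = 4246.56.
Government spending = 36 × 250.6 = 9021.6.
Net change = 2831.04 + 4246.56 − 9021.6 = -1944. The loss equals the DWL triangle ½·36·108.

Net change in total surplus = -1944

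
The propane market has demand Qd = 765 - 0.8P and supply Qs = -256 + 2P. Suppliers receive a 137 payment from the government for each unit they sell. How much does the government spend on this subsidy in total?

Pre-subsidy: 765 - 0.8P = -256 + 2P gives P* = 5105/14, Q* = 3313/7.
With the subsidy, sellers receive Ps = Pb + 137 for each unit, where Pb is the price buyers pay.
Supply in terms of Pb becomes Qs = -256 + 2(Pb + 137) = 18 + 2Pb. Setting this equal to demand: 765 - 0.8Pb = 18 + 2Pb, so Pb = 3735/14.
Sellers receive Ps = 3735/14 + 137 = 5653/14; Q' = 765 − 0.8·(3735/14) = 3861/7.
Government outlay = subsidy × quantity = 137 × 3861/7 = 528957/7.

Government cost = 528957/7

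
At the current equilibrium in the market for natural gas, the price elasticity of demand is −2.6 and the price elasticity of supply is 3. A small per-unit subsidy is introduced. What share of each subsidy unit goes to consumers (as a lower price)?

Consumer share = 15/28

For a small subsidy around the equilibrium, the benefit split depends on the relative slopes, which at a point are proportional to the elasticities.
Buyer share = εs/(εs + |εd|) = 3/(3 + 2.6) = 15/28; seller share = |εd|/(εs + |εd|) = 13/28.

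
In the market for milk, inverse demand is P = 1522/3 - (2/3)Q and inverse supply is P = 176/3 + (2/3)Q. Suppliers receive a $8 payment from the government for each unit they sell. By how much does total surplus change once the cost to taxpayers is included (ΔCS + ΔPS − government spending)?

Net change in total surplus = -$24

Pre-subsidy: 1522/3 - (2/3)Q = 176/3 + (2/3)Q gives Q* = 336.5 and P* = 283.
With the subsidy, sellers receive Ps = Pb + 8 for each unit, where Pb is the price buyers pay.
On the curves, Pb = 1522/3 - (2/3)Q and Ps = 176/3 + (2/3)Q; the wedge Ps − Pb = 8 gives 176/3 + (2/3)Q − (1522/3 - (2/3)Q) = 8, so Q' = 342.5.
Then Pb = 1522/3 − (2/3)·342.5 = 279 and Ps = 176/3 + (2/3)·342.5 = 287.
ΔCS = ½(336.5 + 342.5)(283 − 279) = 1358; ΔPS = ½(336.5 + 342.5)(287 − 283) = 1358.
Government spending = 8 × 342.5 = 2740.
Net change = 1358 + 1358 − 2740 = -24. The loss equals the DWL triangle ½·8·6.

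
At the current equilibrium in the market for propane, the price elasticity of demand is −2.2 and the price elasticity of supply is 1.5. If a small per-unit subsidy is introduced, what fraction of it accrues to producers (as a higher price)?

For a small subsidy around the equilibrium, the benefit split depends on the relative slopes, which at a point are proportional to the elasticities.
Buyer share = εs/(εs + |εd|) = 1.5/(1.5 + 2.2) = 15/37; seller share = |εd|/(εs + |εd|) = 22/37.
So producers capture 22/37 of the subsidy.

Producer share = 22/37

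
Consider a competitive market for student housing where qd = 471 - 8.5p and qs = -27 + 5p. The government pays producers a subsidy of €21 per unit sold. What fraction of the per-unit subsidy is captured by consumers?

Pre-subsidy: 471 - 8.5p = -27 + 5p gives p* = 332/9, q* = 1417/9.
With the subsidy, sellers receive ps = pb + 21 for each unit, where pb is the price buyers pay.
Supply in terms of pb becomes qs = -27 + 5(pb + 21) = 78 + 5pb. Setting this equal to demand: 471 - 8.5pb = 78 + 5pb, so pb = 262/9.
Sellers receive ps = 262/9 + 21 = 451/9; q' = 471 − 8.5·(262/9) = 2012/9.
Buyers' price falls by p* − pb = 332/9 − 262/9 = 70/9; sellers' price rises by ps − p* = 451/9 − 332/9 = 119/9.
So consumers capture (70/9)/21 = 10/27 of each unit of subsidy.

Consumer share = 10/27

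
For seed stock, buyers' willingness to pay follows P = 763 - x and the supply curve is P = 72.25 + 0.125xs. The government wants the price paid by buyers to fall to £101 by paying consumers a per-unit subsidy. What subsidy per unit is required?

At a buyer price of 101, quantity demanded is 763 − 1·101 = 662.
Sellers supply 662 only when they receive Ps = 72.25 + 0.125·662 = 155.
s = Ps − Pb = 155 − 101 = 54.

Required subsidy s = £54 per unit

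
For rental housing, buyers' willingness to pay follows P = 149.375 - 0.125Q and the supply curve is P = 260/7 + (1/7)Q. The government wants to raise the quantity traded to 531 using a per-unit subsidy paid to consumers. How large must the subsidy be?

Required subsidy s = 30 per unit

At Q = 531, from the demand curve buyers pay Pb = 149.375 − 0.125·531 = 83; from the supply curve sellers need Ps = 260/7 + (1/7)·531 = 113.
The subsidy must fill the gap: s = Ps − Pb = 113 − 83 = 30.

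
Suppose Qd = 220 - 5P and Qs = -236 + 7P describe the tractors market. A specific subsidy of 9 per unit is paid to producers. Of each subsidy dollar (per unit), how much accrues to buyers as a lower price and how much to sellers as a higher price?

Pre-subsidy: 220 - 5P = -236 + 7P gives P* = 38, Q* = 30.
With the subsidy, sellers receive Ps = Pb + 9 for each unit, where Pb is the price buyers pay.
Supply in terms of Pb becomes Qs = -236 + 7(Pb + 9) = -173 + 7Pb. Setting this equal to demand: 220 - 5Pb = -173 + 7Pb, so Pb = 32.75.
Sellers receive Ps = 32.75 + 9 = 41.75; Q' = 220 − 5·32.75 = 56.25.
Buyers' price falls by P* − Pb = 38 − 32.75 = 5.25; sellers' price rises by Ps − P* = 41.75 − 38 = 3.75.

Buyers gain 5.25 per unit; sellers gain 3.75 per unit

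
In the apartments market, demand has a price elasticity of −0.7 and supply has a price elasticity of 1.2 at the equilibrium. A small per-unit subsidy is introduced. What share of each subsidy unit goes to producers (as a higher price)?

Producer share = 7/19

For a small subsidy around the equilibrium, the benefit split depends on the relative slopes, which at a point are proportional to the elasticities.
Buyer share = εs/(εs + |εd|) = 1.2/(1.2 + 0.7) = 12/19; seller share = |εd|/(εs + |εd|) = 7/19.
So producers capture 7/19 of the subsidy.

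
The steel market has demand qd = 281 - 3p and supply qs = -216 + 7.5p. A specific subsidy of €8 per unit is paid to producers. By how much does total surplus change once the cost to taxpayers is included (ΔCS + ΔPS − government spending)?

Net change in total surplus = -480/7

Pre-subsidy: 281 - 3p = -216 + 7.5p gives p* = 142/3, q* = 139.
With the subsidy, sellers receive ps = pb + 8 for each unit, where pb is the price buyers pay.
Supply in terms of pb becomes qs = -216 + 7.5(pb + 8) = -156 + 7.5pb. Setting this equal to demand: 281 - 3pb = -156 + 7.5pb, so pb = 874/21.
Sellers receive ps = 874/21 + 8 = 1042/21; q' = 281 − 3·(874/21) = 1093/7.
ΔCS = ½(139 + 1093/7)(142/3 − 874/21) = 41320/49; ΔPS = ½(139 + 1093/7)(1042/21 − 142/3) = 16528/49.
Government spending = 8 × 1093/7 = 8744/7.
Net change = 41320/49 + 16528/49 − 8744/7 = -480/7. The loss equals the DWL triangle ½·8·120/7.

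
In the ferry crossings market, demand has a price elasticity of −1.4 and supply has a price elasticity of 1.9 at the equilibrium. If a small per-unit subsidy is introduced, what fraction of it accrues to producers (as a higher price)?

For a small subsidy around the equilibrium, the benefit split depends on the relative slopes, which at a point are proportional to the elasticities.
Buyer share = εs/(εs + |εd|) = 1.9/(1.9 + 1.4) = 19/33; seller share = |εd|/(εs + |εd|) = 14/33.
So producers capture 14/33 of the subsidy.

Producer share = 14/33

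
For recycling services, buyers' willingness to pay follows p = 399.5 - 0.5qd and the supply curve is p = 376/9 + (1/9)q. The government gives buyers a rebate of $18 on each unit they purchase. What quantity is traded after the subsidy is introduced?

q' = 6763/11

Pre-subsidy: 399.5 - 0.5q = 376/9 + (1/9)q gives q* = 6439/11 and p* = 1175/11.
With the rebate, buyers effectively pay pb = ps − 18, where ps is the price sellers receive.
On the curves, pb = 399.5 - 0.5q and ps = 376/9 + (1/9)q; the wedge ps − pb = 18 gives 376/9 + (1/9)q − (399.5 - 0.5q) = 18, so q' = 6763/11.
Then pb = 399.5 − 0.5·(6763/11) = 1013/11 and ps = 376/9 + (1/9)·(6763/11) = 1211/11.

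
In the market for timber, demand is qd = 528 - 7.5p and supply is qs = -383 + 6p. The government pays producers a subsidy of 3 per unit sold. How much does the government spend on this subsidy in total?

Government cost = 287/3

Pre-subsidy: 528 - 7.5p = -383 + 6p gives p* = 1822/27, q* = 197/9.
With the subsidy, sellers receive ps = pb + 3 for each unit, where pb is the price buyers pay.
Supply in terms of pb becomes qs = -383 + 6(pb + 3) = -365 + 6pb. Setting this equal to demand: 528 - 7.5pb = -365 + 6pb, so pb = 1786/27.
Sellers receive ps = 1786/27 + 3 = 1867/27; q' = 528 − 7.5·(1786/27) = 287/9.
Government outlay = subsidy × quantity = 3 × 287/9 = 287/3.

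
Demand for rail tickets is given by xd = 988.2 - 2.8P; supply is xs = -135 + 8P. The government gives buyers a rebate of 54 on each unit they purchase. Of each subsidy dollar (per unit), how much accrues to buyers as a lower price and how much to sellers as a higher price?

Pre-subsidy: 988.2 - 2.8P = -135 + 8P gives P* = 104, x* = 697.
With the rebate, buyers effectively pay Pb = Ps − 54, where Ps is the price sellers receive.
Demand in terms of Ps becomes xd = 988.2 − 2.8(Ps − 54) = 1139.4 - 2.8Ps. Setting this equal to supply: 1139.4 - 2.8Ps = -135 + 8Ps, so Ps = 118.
Buyers pay Pb = 118 − 54 = 64; x' = -135 + 8·118 = 809.
Buyers' price falls by P* − Pb = 104 − 64 = 40; sellers' price rises by Ps − P* = 118 − 104 = 14.

Buyers gain 40 per unit; sellers gain 14 per unit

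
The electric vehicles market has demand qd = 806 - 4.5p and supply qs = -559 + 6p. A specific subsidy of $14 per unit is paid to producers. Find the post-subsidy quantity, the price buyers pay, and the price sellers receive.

q' = 257; buyers pay $122; sellers receive $136

Pre-subsidy: 806 - 4.5p = -559 + 6p gives p* = 130, q* = 221.
With the subsidy, sellers receive ps = pb + 14 for each unit, where pb is the price buyers pay.
Supply in terms of pb becomes qs = -559 + 6(pb + 14) = -475 + 6pb. Setting this equal to demand: 806 - 4.5pb = -475 + 6pb, so pb = 122.
Sellers receive ps = 122 + 14 = 136; q' = 806 − 4.5·122 = 257.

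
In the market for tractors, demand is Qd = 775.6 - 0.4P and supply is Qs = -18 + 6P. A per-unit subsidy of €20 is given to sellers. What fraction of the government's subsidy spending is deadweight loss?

DWL / government spending = 5/978

Pre-subsidy: 775.6 - 0.4P = -18 + 6P gives P* = 124, Q* = 726.
With the subsidy, sellers receive Ps = Pb + 20 for each unit, where Pb is the price buyers pay.
Supply in terms of Pb becomes Qs = -18 + 6(Pb + 20) = 102 + 6Pb. Setting this equal to demand: 775.6 - 0.4Pb = 102 + 6Pb, so Pb = 105.25.
Sellers receive Ps = 105.25 + 20 = 125.25; Q' = 775.6 − 0.4·105.25 = 733.5.
ΔCS = ½(726 + 733.5)(124 − 105.25) = 13682.8125; ΔPS = ½(726 + 733.5)(125.25 − 124) = 912.1875.
Government spending = 20 × 733.5 = 14670.
DWL = ½ × 20 × (733.5 − 726) = 75; fraction = 75 / 14670 = 5/978.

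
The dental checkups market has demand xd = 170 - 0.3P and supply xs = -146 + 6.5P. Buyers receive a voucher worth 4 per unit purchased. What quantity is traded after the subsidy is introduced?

x' = 5345/34

Pre-subsidy: 170 - 0.3P = -146 + 6.5P gives P* = 790/17, x* = 2653/17.
With the rebate, buyers effectively pay Pb = Ps − 4, where Ps is the price sellers receive.
Demand in terms of Ps becomes xd = 170 − 0.3(Ps − 4) = 171.2 - 0.3Ps. Setting this equal to supply: 171.2 - 0.3Ps = -146 + 6.5Ps, so Ps = 793/17.
Buyers pay Pb = 793/17 − 4 = 725/17; x' = -146 + 6.5·(793/17) = 5345/34.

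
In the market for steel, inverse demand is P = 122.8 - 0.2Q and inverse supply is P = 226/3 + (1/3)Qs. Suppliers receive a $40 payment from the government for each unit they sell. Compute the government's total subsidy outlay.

Pre-subsidy: 122.8 - 0.2Q = 226/3 + (1/3)Q gives Q* = 89 and P* = 105.
With the subsidy, sellers receive Ps = Pb + 40 for each unit, where Pb is the price buyers pay.
On the curves, Pb = 122.8 - 0.2Q and Ps = 226/3 + (1/3)Q; the wedge Ps − Pb = 40 gives 226/3 + (1/3)Q − (122.8 - 0.2Q) = 40, so Q' = 164.
Then Pb = 122.8 − 0.2·164 = 90 and Ps = 226/3 + (1/3)·164 = 130.
Government outlay = subsidy × quantity = 40 × 164 = 6560.

Government cost = $6560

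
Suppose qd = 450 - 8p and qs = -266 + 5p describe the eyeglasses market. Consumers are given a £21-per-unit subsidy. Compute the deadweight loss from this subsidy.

Pre-subsidy: 450 - 8p = -266 + 5p gives p* = 716/13, q* = 122/13.
With the rebate, buyers effectively pay pb = ps − 21, where ps is the price sellers receive.
Demand in terms of ps becomes qd = 450 − 8(ps − 21) = 618 - 8ps. Setting this equal to supply: 618 - 8ps = -266 + 5ps, so ps = 68.
Buyers pay pb = 68 − 21 = 47; q' = -266 + 5·68 = 74.
The subsidy expands output by 74 − 122/13 = 840/13 past the efficient level; on those units the gap between marginal cost and willingness to pay runs from 0 up to 21.
DWL = ½ × 21 × 840/13 = 8820/13.

Deadweight loss = 8820/13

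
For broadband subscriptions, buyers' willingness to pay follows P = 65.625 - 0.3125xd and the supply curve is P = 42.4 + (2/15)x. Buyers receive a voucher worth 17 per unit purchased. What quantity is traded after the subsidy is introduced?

Pre-subsidy: 65.625 - 0.3125x = 42.4 + (2/15)x gives x* = 5574/107 and P* = 5280/107.
With the rebate, buyers effectively pay Pb = Ps − 17, where Ps is the price sellers receive.
On the curves, Pb = 65.625 - 0.3125x and Ps = 42.4 + (2/15)x; the wedge Ps − Pb = 17 gives 42.4 + (2/15)x − (65.625 - 0.3125x) = 17, so x' = 9654/107.
Then Pb = 65.625 − 0.3125·(9654/107) = 4005/107 and Ps = 42.4 + (2/15)·(9654/107) = 5824/107.

x' = 9654/107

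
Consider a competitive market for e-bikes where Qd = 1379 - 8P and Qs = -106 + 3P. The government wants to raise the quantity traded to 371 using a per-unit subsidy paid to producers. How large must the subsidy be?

Required subsidy s = 33 per unit

At Q = 371, invert demand for the buyer price: Pb = (1379 − 371)/8 = 126; invert supply for the seller price: Ps = (371 − (-106))/3 = 159.
The subsidy must fill the gap: s = Ps − Pb = 159 − 126 = 33.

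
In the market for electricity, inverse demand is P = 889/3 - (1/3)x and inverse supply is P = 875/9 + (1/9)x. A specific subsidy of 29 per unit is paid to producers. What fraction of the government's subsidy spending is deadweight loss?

DWL / government spending = 261/4106

Pre-subsidy: 889/3 - (1/3)x = 875/9 + (1/9)x gives x* = 448 and P* = 147.
With the subsidy, sellers receive Ps = Pb + 29 for each unit, where Pb is the price buyers pay.
On the curves, Pb = 889/3 - (1/3)x and Ps = 875/9 + (1/9)x; the wedge Ps − Pb = 29 gives 875/9 + (1/9)x − (889/3 - (1/3)x) = 29, so x' = 513.25.
Then Pb = 889/3 − (1/3)·513.25 = 125.25 and Ps = 875/9 + (1/9)·513.25 = 154.25.
ΔCS = ½(448 + 513.25)(147 − 125.25) = 10453.59375; ΔPS = ½(448 + 513.25)(154.25 − 147) = 3484.53125.
Government spending = 29 × 513.25 = 14884.25.
DWL = ½ × 29 × (513.25 − 448) = 946.125; fraction = 946.125 / 14884.25 = 261/4106.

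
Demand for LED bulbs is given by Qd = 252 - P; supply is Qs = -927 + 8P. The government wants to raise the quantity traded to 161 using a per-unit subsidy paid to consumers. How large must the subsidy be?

At Q = 161, invert demand for the buyer price: Pb = (252 − 161)/1 = 91; invert supply for the seller price: Ps = (161 − (-927))/8 = 136.
The subsidy must fill the gap: s = Ps − Pb = 136 − 91 = 45.

Required subsidy s = 45 per unit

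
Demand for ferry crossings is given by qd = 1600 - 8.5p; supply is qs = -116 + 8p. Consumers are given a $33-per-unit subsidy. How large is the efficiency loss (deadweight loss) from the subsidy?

Pre-subsidy: 1600 - 8.5p = -116 + 8p gives p* = 104, q* = 716.
With the rebate, buyers effectively pay pb = ps − 33, where ps is the price sellers receive.
Demand in terms of ps becomes qd = 1600 − 8.5(ps − 33) = 1880.5 - 8.5ps. Setting this equal to supply: 1880.5 - 8.5ps = -116 + 8ps, so ps = 121.
Buyers pay pb = 121 − 33 = 88; q' = -116 + 8·121 = 852.
The subsidy expands output by 852 − 716 = 136 past the efficient level; on those units the gap between marginal cost and willingness to pay runs from 0 up to 33.
DWL = ½ × 33 × 136 = 2244.

Deadweight loss = $2244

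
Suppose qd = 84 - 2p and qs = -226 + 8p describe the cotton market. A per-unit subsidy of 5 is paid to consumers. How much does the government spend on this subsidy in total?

Pre-subsidy: 84 - 2p = -226 + 8p gives p* = 31, q* = 22.
With the rebate, buyers effectively pay pb = ps − 5, where ps is the price sellers receive.
Demand in terms of ps becomes qd = 84 − 2(ps − 5) = 94 - 2ps. Setting this equal to supply: 94 - 2ps = -226 + 8ps, so ps = 32.
Buyers pay pb = 32 − 5 = 27; q' = -226 + 8·32 = 30.
Government outlay = subsidy × quantity = 5 × 30 = 150.

Government cost = 150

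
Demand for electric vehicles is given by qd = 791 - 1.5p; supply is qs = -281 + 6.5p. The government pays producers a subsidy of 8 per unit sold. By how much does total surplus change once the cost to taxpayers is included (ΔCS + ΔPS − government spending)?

Pre-subsidy: 791 - 1.5p = -281 + 6.5p gives p* = 134, q* = 590.
With the subsidy, sellers receive ps = pb + 8 for each unit, where pb is the price buyers pay.
Supply in terms of pb becomes qs = -281 + 6.5(pb + 8) = -229 + 6.5pb. Setting this equal to demand: 791 - 1.5pb = -229 + 6.5pb, so pb = 127.5.
Sellers receive ps = 127.5 + 8 = 135.5; q' = 791 − 1.5·127.5 = 599.75.
ΔCS = ½(590 + 599.75)(134 − 127.5) = 3866.6875; ΔPS = ½(590 + 599.75)(135.5 − 134) = 892.3125.
Government spending = 8 × 599.75 = 4798.
Net change = 3866.6875 + 892.3125 − 4798 = -39. The loss equals the DWL triangle ½·8·9.75.

Net change in total surplus = -39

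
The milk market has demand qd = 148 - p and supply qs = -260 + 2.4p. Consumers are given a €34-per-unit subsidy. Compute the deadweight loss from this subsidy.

Deadweight loss = €408

Pre-subsidy: 148 - p = -260 + 2.4p gives p* = 120, q* = 28.
With the rebate, buyers effectively pay pb = ps − 34, where ps is the price sellers receive.
Demand in terms of ps becomes qd = 148 − 1(ps − 34) = 182 - ps. Setting this equal to supply: 182 - ps = -260 + 2.4ps, so ps = 130.
Buyers pay pb = 130 − 34 = 96; q' = -260 + 2.4·130 = 52.
The subsidy expands output by 52 − 28 = 24 past the efficient level; on those units the gap between marginal cost and willingness to pay runs from 0 up to 34.
DWL = ½ × 34 × 24 = 408.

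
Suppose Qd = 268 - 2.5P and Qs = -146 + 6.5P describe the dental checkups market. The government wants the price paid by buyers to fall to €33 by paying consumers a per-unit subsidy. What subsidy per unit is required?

Required subsidy s = €18 per unit

At a buyer price of 33, quantity demanded is 268 − 2.5·33 = 185.5.
Sellers supply 185.5 only when they receive Ps with -146 + 6.5·Ps = 185.5, i.e. Ps = 51.
s = Ps − Pb = 51 − 33 = 18.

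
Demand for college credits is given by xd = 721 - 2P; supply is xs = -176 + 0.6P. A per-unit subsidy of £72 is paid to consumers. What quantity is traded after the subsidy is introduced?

x' = 835/13

Pre-subsidy: 721 - 2P = -176 + 0.6P gives P* = 345, x* = 31.
With the rebate, buyers effectively pay Pb = Ps − 72, where Ps is the price sellers receive.
Demand in terms of Ps becomes xd = 721 − 2(Ps − 72) = 865 - 2Ps. Setting this equal to supply: 865 - 2Ps = -176 + 0.6Ps, so Ps = 5205/13.
Buyers pay Pb = 5205/13 − 72 = 4269/13; x' = -176 + 0.6·(5205/13) = 835/13.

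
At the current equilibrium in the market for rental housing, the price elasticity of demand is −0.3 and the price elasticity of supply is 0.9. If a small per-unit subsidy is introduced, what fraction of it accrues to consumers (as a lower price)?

For a small subsidy around the equilibrium, the benefit split depends on the relative slopes, which at a point are proportional to the elasticities.
Buyer share = εs/(εs + |εd|) = 0.9/(0.9 + 0.3) = 0.75; seller share = |εd|/(εs + |εd|) = 0.25.

Consumer share = 0.75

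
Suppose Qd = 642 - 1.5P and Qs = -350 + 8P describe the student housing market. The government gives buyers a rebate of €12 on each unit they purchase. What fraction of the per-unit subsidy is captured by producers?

Pre-subsidy: 642 - 1.5P = -350 + 8P gives P* = 1984/19, Q* = 9222/19.
With the rebate, buyers effectively pay Pb = Ps − 12, where Ps is the price sellers receive.
Demand in terms of Ps becomes Qd = 642 − 1.5(Ps − 12) = 660 - 1.5Ps. Setting this equal to supply: 660 - 1.5Ps = -350 + 8Ps, so Ps = 2020/19.
Buyers pay Pb = 2020/19 − 12 = 1792/19; Q' = -350 + 8·(2020/19) = 9510/19.
Buyers' price falls by P* − Pb = 1984/19 − 1792/19 = 192/19; sellers' price rises by Ps − P* = 2020/19 − 1984/19 = 36/19.
So producers capture (36/19)/12 = 3/19 of each unit of subsidy.

Producer share = 3/19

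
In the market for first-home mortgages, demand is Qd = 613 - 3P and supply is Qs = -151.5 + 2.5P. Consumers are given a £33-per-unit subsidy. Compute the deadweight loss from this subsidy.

Deadweight loss = £742.5

Pre-subsidy: 613 - 3P = -151.5 + 2.5P gives P* = 139, Q* = 196.
With the rebate, buyers effectively pay Pb = Ps − 33, where Ps is the price sellers receive.
Demand in terms of Ps becomes Qd = 613 − 3(Ps − 33) = 712 - 3Ps. Setting this equal to supply: 712 - 3Ps = -151.5 + 2.5Ps, so Ps = 157.
Buyers pay Pb = 157 − 33 = 124; Q' = -151.5 + 2.5·157 = 241.
The subsidy expands output by 241 − 196 = 45 past the efficient level; on those units the gap between marginal cost and willingness to pay runs from 0 up to 33.
DWL = ½ × 33 × 45 = 742.5.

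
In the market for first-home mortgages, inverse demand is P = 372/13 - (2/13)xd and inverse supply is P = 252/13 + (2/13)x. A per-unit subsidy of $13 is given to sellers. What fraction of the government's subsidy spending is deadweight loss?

DWL / government spending = 169/578

Pre-subsidy: 372/13 - (2/13)x = 252/13 + (2/13)x gives x* = 30 and P* = 24.
With the subsidy, sellers receive Ps = Pb + 13 for each unit, where Pb is the price buyers pay.
On the curves, Pb = 372/13 - (2/13)x and Ps = 252/13 + (2/13)x; the wedge Ps − Pb = 13 gives 252/13 + (2/13)x − (372/13 - (2/13)x) = 13, so x' = 72.25.
Then Pb = 372/13 − (2/13)·72.25 = 17.5 and Ps = 252/13 + (2/13)·72.25 = 30.5.
ΔCS = ½(30 + 72.25)(24 − 17.5) = 332.3125; ΔPS = ½(30 + 72.25)(30.5 − 24) = 332.3125.
Government spending = 13 × 72.25 = 939.25.
DWL = ½ × 13 × (72.25 − 30) = 274.625; fraction = 274.625 / 939.25 = 169/578.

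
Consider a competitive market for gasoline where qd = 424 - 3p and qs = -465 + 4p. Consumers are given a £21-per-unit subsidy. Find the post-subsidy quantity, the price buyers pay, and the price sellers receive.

Pre-subsidy: 424 - 3p = -465 + 4p gives p* = 127, q* = 43.
With the rebate, buyers effectively pay pb = ps − 21, where ps is the price sellers receive.
Demand in terms of ps becomes qd = 424 − 3(ps − 21) = 487 - 3ps. Setting this equal to supply: 487 - 3ps = -465 + 4ps, so ps = 136.
Buyers pay pb = 136 − 21 = 115; q' = -465 + 4·136 = 79.

q' = 79; buyers pay £115; sellers receive £136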